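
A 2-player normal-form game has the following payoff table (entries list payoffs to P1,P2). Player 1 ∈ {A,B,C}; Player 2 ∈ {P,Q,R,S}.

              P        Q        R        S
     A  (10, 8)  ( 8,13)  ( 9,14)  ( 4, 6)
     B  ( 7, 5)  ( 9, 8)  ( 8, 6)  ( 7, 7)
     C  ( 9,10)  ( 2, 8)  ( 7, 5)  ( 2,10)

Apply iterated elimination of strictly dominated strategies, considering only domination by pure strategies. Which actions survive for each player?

P1 drop C (A beats it: P:10>9 Q:8>2 R:9>7 S:4>2)
P2 drop P (Q beats it: A:13>8 B:8>5)
P2 drop S (Q beats it: A:13>6 B:8>7)
P1→{A,B} P2→{Q,R}

Remaining: P1:{A,B} P2:{Q,R}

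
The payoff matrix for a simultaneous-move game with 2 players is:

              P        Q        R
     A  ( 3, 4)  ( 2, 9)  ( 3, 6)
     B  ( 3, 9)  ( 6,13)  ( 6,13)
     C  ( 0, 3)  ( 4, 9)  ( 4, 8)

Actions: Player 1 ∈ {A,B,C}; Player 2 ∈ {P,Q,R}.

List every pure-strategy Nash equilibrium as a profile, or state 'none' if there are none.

Nash profiles: (B,Q), (B,R)

(A,P): not NE [P2→Q gives 9>4]
(A,Q): not NE [P1→B gives 6>2]
(A,R): not NE [P1→B gives 6>3; P2→Q gives 9>6]
(B,P): not NE [P2→R gives 13>9]
(B,Q): NE
(B,R): NE
(C,P): not NE [P1→B gives 3>0; P2→Q gives 9>3]
(C,Q): not NE [P1→B gives 6>4]
(C,R): not NE [P1→B gives 6>4; P2→Q gives 9>8]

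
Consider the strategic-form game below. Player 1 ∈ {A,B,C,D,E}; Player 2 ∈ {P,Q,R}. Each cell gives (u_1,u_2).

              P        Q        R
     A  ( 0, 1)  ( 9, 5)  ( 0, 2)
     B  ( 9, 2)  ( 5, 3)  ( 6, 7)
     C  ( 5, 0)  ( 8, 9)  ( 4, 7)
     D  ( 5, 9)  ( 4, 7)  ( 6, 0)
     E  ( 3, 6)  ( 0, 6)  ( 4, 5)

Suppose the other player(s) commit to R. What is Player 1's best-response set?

BR_1 = {B,D}

u_1(A vs R) = 0
u_1(B vs R) = 6
u_1(C vs R) = 4
u_1(D vs R) = 6
u_1(E vs R) = 4
max payoff 6 at {B,D}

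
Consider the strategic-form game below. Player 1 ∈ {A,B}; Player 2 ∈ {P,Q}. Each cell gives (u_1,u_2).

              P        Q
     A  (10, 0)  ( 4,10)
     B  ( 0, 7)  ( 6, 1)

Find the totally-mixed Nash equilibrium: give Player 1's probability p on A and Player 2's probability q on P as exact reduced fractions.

(p,q) = (3/8, 1/6)

P1 indiff ⇒ q·10+(1-q)·4 = q·0+(1-q)·6 ⇒ q(10) = (1-q)(2) ⇒ q = 1/6
P2 indiff ⇒ p·0+(1-p)·7 = p·10+(1-p)·1 ⇒ p(-10) = (1-p)(-6) ⇒ p = 3/8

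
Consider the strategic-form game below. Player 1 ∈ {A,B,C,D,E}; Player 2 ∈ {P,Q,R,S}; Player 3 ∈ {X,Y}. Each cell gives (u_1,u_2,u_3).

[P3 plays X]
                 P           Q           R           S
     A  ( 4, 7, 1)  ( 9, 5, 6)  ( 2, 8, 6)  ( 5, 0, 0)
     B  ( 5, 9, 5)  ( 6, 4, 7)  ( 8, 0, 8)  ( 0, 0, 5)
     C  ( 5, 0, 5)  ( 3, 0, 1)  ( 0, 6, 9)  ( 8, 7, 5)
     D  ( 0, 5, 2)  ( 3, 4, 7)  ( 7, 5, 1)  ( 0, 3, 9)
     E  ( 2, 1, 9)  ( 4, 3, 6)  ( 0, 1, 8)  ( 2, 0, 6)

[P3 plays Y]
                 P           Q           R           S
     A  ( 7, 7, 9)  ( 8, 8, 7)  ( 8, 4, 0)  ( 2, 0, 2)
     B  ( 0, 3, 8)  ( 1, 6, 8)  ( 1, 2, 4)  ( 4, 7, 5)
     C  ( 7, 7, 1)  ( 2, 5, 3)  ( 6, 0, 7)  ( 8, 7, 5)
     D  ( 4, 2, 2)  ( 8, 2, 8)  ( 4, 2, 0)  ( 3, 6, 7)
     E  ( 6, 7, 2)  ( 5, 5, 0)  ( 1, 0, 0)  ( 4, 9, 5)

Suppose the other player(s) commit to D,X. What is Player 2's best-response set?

BR_2 = {P,R}

u_2(P vs D,X) = 5
u_2(Q vs D,X) = 4
u_2(R vs D,X) = 5
u_2(S vs D,X) = 3
max payoff 5 at {P,R}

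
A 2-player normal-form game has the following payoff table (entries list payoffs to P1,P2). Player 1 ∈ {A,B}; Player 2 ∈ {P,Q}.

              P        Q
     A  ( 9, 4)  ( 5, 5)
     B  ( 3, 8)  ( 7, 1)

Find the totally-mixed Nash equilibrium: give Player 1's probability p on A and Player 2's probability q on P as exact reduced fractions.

p=7/8, q=1/4

P1 indiff ⇒ q·9+(1-q)·5 = q·3+(1-q)·7 ⇒ q(6) = (1-q)(2) ⇒ q = 1/4
P2 indiff ⇒ p·4+(1-p)·8 = p·5+(1-p)·1 ⇒ p(-1) = (1-p)(-7) ⇒ p = 7/8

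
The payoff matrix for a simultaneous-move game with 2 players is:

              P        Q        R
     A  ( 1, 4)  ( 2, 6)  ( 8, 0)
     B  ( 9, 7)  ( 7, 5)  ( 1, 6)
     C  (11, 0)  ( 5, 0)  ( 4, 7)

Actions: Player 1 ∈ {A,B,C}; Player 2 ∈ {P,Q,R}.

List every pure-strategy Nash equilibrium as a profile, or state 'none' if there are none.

PSNE: ∅

(A,P): not NE [P1→C gives 11>1; P2→Q gives 6>4]
(A,Q): not NE [P1→B gives 7>2]
(A,R): not NE [P2→Q gives 6>0]
(B,P): not NE [P1→C gives 11>9]
(B,Q): not NE [P2→P gives 7>5]
(B,R): not NE [P1→A gives 8>1; P2→P gives 7>6]
(C,P): not NE [P2→R gives 7>0]
(C,Q): not NE [P1→B gives 7>5; P2→R gives 7>0]
(C,R): not NE [P1→A gives 8>4]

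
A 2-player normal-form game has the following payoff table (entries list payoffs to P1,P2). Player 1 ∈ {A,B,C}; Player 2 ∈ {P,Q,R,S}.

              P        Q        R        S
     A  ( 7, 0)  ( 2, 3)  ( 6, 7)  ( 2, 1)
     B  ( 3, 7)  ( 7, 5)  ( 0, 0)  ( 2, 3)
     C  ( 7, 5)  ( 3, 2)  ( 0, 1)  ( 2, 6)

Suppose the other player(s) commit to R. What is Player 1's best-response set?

u_1(A vs R) = 6
u_1(B vs R) = 0
u_1(C vs R) = 0
max payoff 6 at {A}

BR_1 = {A}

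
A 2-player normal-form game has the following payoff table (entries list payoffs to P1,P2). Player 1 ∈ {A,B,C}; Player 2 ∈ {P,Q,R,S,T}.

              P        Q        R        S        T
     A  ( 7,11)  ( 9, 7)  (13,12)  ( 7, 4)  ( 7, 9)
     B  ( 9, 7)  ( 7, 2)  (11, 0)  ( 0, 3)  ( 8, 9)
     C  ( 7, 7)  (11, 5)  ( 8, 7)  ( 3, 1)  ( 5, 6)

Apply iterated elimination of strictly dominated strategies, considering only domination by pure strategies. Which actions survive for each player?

P2 drop Q (P beats it: A:11>7 B:7>2 C:7>5)
P2 drop S (P beats it: A:11>4 B:7>3 C:7>1)
P1 drop C (B beats it: P:9>7 R:11>8 T:8>5)
P1→{A,B} P2→{P,R,T}

Survivors P1:{A,B} P2:{P,R,T}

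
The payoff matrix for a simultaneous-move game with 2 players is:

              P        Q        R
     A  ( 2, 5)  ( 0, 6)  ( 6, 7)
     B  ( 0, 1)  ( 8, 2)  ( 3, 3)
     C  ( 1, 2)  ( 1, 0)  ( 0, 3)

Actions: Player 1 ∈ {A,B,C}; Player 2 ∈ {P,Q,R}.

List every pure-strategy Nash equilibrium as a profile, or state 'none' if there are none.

NE set: (A,R)

(A,P): not NE [P2→R gives 7>5]
(A,Q): not NE [P1→B gives 8>0; P2→R gives 7>6]
(A,R): NE
(B,P): not NE [P1→A gives 2>0; P2→R gives 3>1]
(B,Q): not NE [P2→R gives 3>2]
(B,R): not NE [P1→A gives 6>3]
(C,P): not NE [P1→A gives 2>1; P2→R gives 3>2]
(C,Q): not NE [P1→B gives 8>1; P2→R gives 3>0]
(C,R): not NE [P1→A gives 6>0]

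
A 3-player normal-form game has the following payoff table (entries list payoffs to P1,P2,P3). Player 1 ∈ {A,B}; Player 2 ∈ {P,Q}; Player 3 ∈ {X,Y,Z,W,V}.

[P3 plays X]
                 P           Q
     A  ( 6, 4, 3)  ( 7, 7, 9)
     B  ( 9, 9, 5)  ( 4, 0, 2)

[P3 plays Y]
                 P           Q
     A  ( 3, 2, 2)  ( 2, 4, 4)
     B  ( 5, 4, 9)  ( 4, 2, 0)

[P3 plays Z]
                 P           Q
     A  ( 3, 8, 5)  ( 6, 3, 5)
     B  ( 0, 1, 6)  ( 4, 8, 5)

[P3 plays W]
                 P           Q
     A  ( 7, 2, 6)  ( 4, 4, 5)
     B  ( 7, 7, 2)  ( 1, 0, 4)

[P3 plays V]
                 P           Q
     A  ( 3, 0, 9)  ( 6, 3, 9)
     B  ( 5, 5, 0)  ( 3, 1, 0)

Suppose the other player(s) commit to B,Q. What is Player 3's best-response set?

argmax u_3 = {Z}

u_3(X vs B,Q) = 2
u_3(Y vs B,Q) = 0
u_3(Z vs B,Q) = 5
u_3(W vs B,Q) = 4
u_3(V vs B,Q) = 0
max payoff 5 at {Z}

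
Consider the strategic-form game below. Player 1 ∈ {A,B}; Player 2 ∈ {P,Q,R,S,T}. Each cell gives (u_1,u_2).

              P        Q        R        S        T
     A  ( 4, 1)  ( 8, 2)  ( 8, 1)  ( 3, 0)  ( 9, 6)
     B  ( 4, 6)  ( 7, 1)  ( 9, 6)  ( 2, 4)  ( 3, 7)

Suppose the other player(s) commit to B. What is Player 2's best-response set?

P2 best: {T}

u_2(P vs B) = 6
u_2(Q vs B) = 1
u_2(R vs B) = 6
u_2(S vs B) = 4
u_2(T vs B) = 7
max payoff 7 at {T}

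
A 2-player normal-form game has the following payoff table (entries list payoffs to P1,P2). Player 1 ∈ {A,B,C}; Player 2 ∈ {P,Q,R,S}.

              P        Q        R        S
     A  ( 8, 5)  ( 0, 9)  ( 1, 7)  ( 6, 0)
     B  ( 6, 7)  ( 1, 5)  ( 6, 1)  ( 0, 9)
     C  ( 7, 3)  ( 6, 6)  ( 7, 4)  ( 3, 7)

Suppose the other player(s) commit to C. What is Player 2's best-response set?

u_2(P vs C) = 3
u_2(Q vs C) = 6
u_2(R vs C) = 4
u_2(S vs C) = 7
max payoff 7 at {S}

argmax u_2 = {S}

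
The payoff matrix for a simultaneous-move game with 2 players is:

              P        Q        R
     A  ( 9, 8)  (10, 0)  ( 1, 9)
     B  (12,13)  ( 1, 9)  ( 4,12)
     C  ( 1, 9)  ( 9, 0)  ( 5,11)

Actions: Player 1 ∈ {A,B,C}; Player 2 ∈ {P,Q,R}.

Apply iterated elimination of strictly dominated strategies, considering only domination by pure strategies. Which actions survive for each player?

P2 drop Q (P beats it: A:8>0 B:13>9 C:9>0)
P1 drop A (B beats it: P:12>9 R:4>1)
P1→{B,C} P2→{P,R}

Remaining: P1:{B,C} P2:{P,R}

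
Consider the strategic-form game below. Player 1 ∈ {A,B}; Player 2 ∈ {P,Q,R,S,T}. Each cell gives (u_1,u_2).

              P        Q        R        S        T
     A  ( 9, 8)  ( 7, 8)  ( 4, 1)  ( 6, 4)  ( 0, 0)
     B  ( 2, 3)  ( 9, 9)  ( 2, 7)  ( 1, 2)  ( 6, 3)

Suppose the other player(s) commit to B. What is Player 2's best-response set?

P2 best: {Q}

u_2(P vs B) = 3
u_2(Q vs B) = 9
u_2(R vs B) = 7
u_2(S vs B) = 2
u_2(T vs B) = 3
max payoff 9 at {Q}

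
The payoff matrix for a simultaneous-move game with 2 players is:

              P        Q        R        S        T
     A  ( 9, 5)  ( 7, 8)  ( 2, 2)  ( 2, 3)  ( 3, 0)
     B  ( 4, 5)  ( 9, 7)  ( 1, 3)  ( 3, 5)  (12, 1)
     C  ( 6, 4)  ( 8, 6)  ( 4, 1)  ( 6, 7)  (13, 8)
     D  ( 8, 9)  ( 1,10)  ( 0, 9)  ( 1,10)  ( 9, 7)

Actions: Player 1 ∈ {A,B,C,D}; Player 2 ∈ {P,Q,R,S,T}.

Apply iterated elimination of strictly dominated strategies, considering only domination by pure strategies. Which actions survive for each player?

Survivors P1:{B,C} P2:{Q,S,T}

P2 drop P (Q beats it: A:8>5 B:7>5 C:6>4 D:10>9)
P1 drop A (C beats it: Q:8>7 R:4>2 S:6>2 T:13>3)
P1 drop D (B beats it: Q:9>1 R:1>0 S:3>1 T:12>9)
P2 drop R (Q beats it: B:7>3 C:6>1)
P1→{B,C} P2→{Q,S,T}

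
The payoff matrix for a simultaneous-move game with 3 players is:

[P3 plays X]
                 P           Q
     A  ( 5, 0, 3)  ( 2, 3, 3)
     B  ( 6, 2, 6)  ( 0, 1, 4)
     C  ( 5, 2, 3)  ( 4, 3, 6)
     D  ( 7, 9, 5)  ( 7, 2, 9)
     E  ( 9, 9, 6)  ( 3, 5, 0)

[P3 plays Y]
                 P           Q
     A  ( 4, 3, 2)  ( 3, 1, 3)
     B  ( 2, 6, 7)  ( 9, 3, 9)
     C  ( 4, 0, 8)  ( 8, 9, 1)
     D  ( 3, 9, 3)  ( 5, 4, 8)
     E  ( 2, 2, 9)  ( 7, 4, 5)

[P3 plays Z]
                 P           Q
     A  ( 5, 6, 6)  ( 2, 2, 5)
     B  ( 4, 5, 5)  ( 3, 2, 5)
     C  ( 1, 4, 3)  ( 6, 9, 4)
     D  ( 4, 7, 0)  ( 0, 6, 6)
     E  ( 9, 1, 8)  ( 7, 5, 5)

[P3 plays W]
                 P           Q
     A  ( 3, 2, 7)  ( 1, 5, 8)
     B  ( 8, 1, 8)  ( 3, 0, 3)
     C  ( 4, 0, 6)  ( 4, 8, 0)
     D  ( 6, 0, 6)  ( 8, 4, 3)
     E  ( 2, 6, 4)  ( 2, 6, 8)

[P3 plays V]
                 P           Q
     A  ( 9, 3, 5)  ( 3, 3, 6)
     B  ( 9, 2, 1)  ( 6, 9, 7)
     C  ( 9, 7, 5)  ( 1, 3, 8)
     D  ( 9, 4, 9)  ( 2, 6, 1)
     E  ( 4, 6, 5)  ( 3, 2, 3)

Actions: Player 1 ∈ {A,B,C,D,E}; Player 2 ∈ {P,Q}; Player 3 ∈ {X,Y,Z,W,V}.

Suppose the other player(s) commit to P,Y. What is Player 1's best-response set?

u_1(A vs P,Y) = 4
u_1(B vs P,Y) = 2
u_1(C vs P,Y) = 4
u_1(D vs P,Y) = 3
u_1(E vs P,Y) = 2
max payoff 4 at {A,C}

argmax u_1 = {A,C}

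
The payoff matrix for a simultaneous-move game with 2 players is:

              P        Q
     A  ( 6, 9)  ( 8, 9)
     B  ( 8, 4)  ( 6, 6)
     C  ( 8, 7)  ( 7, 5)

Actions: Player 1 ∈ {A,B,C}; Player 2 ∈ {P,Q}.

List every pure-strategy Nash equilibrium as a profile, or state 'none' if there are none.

(A,P): not NE [P1→C gives 8>6]
(A,Q): NE
(B,P): not NE [P2→Q gives 6>4]
(B,Q): not NE [P1→A gives 8>6]
(C,P): NE
(C,Q): not NE [P1→A gives 8>7; P2→P gives 7>5]

Nash profiles: (A,Q), (C,P)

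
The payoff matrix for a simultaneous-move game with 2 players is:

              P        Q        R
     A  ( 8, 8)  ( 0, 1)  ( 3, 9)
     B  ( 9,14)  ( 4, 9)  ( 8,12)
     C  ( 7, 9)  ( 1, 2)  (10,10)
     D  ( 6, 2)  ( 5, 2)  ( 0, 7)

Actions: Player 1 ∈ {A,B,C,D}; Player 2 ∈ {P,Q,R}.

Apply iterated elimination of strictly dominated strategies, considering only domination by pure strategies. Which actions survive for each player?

P1 drop A (B beats it: P:9>8 Q:4>0 R:8>3)
P2 drop Q (R beats it: B:12>9 C:10>2 D:7>2)
P1 drop D (B beats it: P:9>6 R:8>0)
P1→{B,C} P2→{P,R}

Survivors P1:{B,C} P2:{P,R}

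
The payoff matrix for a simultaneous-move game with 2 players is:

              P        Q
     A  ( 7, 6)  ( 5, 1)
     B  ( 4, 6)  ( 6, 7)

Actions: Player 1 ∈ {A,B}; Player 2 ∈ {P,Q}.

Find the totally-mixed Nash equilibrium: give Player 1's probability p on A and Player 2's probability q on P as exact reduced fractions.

p=1/6, q=1/4

P1 indiff ⇒ q·7+(1-q)·5 = q·4+(1-q)·6 ⇒ q(3) = (1-q)(1) ⇒ q = 1/4
P2 indiff ⇒ p·6+(1-p)·6 = p·1+(1-p)·7 ⇒ p(5) = (1-p)(1) ⇒ p = 1/6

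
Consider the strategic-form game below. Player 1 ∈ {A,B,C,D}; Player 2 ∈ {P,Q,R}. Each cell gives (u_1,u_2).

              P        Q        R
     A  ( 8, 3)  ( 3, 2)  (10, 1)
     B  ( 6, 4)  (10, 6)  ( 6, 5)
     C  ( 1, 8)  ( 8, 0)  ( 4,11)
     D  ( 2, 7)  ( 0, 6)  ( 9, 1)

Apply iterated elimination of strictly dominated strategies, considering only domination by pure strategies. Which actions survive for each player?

P1 drop C (B beats it: P:6>1 Q:10>8 R:6>4)
P1 drop D (A beats it: P:8>2 Q:3>0 R:10>9)
P2 drop R (Q beats it: A:2>1 B:6>5)
P1→{A,B} P2→{P,Q}

Remaining: P1:{A,B} P2:{P,Q}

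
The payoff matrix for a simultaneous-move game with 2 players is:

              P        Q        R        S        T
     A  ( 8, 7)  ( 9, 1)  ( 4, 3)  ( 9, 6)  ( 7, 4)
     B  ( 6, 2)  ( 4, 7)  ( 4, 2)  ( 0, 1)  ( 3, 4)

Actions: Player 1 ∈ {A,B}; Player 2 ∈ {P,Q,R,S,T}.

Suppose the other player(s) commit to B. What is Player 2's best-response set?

argmax u_2 = {Q}

u_2(P vs B) = 2
u_2(Q vs B) = 7
u_2(R vs B) = 2
u_2(S vs B) = 1
u_2(T vs B) = 4
max payoff 7 at {Q}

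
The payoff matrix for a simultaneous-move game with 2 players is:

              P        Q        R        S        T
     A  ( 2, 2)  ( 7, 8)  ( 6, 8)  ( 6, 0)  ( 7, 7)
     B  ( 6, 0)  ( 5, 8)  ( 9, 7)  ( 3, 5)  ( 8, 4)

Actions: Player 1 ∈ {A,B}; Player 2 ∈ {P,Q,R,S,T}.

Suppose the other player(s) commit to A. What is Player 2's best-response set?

u_2(P vs A) = 2
u_2(Q vs A) = 8
u_2(R vs A) = 8
u_2(S vs A) = 0
u_2(T vs A) = 7
max payoff 8 at {Q,R}

P2 best: {Q,R}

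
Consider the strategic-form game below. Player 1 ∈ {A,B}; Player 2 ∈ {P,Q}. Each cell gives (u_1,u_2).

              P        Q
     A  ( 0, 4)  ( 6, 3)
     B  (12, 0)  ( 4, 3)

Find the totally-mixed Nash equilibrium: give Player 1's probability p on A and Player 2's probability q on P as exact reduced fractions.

p=3/4, q=1/7

P1 indiff ⇒ q·0+(1-q)·6 = q·12+(1-q)·4 ⇒ q(-12) = (1-q)(-2) ⇒ q = 1/7
P2 indiff ⇒ p·4+(1-p)·0 = p·3+(1-p)·3 ⇒ p(1) = (1-p)(3) ⇒ p = 3/4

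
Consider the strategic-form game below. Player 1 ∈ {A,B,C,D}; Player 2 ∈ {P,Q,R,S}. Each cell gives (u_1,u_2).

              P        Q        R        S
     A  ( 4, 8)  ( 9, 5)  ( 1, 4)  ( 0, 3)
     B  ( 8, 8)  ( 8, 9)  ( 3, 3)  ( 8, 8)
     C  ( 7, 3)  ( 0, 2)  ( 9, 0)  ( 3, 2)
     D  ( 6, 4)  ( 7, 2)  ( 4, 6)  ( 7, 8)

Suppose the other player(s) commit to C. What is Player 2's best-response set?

u_2(P vs C) = 3
u_2(Q vs C) = 2
u_2(R vs C) = 0
u_2(S vs C) = 2
max payoff 3 at {P}

BR_2 = {P}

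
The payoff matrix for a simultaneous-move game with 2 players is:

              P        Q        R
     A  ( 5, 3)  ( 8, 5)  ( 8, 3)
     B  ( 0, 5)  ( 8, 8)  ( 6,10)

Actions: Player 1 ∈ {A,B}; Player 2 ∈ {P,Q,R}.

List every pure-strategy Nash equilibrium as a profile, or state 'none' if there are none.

PSNE = {(A,Q)}

(A,P): not NE [P2→Q gives 5>3]
(A,Q): NE
(A,R): not NE [P2→Q gives 5>3]
(B,P): not NE [P1→A gives 5>0; P2→R gives 10>5]
(B,Q): not NE [P2→R gives 10>8]
(B,R): not NE [P1→A gives 8>6]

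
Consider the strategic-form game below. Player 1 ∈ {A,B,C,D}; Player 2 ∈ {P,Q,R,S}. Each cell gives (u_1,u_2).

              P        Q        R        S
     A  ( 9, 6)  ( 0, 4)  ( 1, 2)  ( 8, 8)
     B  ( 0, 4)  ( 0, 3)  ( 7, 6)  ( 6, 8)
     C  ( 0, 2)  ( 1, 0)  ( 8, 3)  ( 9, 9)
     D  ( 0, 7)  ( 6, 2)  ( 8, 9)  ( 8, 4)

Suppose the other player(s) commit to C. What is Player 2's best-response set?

u_2(P vs C) = 2
u_2(Q vs C) = 0
u_2(R vs C) = 3
u_2(S vs C) = 9
max payoff 9 at {S}

argmax u_2 = {S}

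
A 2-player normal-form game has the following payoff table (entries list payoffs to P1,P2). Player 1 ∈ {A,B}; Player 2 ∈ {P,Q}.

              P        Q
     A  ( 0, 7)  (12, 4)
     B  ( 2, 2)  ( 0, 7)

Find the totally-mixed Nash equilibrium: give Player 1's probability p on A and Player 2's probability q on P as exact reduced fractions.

P1 indiff ⇒ q·0+(1-q)·12 = q·2+(1-q)·0 ⇒ q(-2) = (1-q)(-12) ⇒ q = 6/7
P2 indiff ⇒ p·7+(1-p)·2 = p·4+(1-p)·7 ⇒ p(3) = (1-p)(5) ⇒ p = 5/8

P1 mixes 5/8 on A; P2 mixes 6/7 on P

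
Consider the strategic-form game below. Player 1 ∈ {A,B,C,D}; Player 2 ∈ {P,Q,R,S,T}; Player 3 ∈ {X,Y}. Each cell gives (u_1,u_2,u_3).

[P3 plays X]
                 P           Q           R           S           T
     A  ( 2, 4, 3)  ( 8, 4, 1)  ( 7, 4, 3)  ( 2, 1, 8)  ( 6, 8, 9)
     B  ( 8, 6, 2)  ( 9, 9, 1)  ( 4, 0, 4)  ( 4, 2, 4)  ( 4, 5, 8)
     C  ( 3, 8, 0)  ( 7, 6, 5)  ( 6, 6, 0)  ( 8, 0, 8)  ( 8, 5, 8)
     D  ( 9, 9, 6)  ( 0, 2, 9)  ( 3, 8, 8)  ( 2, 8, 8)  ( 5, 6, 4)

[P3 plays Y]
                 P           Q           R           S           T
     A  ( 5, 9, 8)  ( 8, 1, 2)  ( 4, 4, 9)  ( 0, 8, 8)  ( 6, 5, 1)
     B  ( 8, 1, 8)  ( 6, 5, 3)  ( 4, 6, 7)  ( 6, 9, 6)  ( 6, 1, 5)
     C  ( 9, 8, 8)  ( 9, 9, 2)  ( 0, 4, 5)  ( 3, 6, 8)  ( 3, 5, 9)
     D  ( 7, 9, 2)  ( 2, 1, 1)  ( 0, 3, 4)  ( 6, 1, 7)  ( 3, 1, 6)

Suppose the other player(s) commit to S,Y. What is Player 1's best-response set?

u_1(A vs S,Y) = 0
u_1(B vs S,Y) = 6
u_1(C vs S,Y) = 3
u_1(D vs S,Y) = 6
max payoff 6 at {B,D}

P1 best: {B,D}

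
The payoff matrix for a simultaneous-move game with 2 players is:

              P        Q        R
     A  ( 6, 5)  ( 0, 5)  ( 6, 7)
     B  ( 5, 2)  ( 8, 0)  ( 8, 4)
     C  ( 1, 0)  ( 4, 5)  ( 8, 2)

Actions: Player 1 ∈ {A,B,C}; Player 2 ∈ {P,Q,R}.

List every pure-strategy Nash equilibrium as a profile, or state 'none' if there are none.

NE set: (B,R)

(A,P): not NE [P2→R gives 7>5]
(A,Q): not NE [P1→B gives 8>0; P2→R gives 7>5]
(A,R): not NE [P1→C gives 8>6]
(B,P): not NE [P1→A gives 6>5; P2→R gives 4>2]
(B,Q): not NE [P2→R gives 4>0]
(B,R): NE
(C,P): not NE [P1→A gives 6>1; P2→Q gives 5>0]
(C,Q): not NE [P1→B gives 8>4]
(C,R): not NE [P2→Q gives 5>2]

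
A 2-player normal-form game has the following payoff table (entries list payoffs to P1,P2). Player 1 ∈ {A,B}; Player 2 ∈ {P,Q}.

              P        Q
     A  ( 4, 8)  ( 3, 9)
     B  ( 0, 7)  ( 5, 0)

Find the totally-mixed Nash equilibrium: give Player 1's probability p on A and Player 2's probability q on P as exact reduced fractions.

P1 mixes 7/8 on A; P2 mixes 1/3 on P

P1 indiff ⇒ q·4+(1-q)·3 = q·0+(1-q)·5 ⇒ q(4) = (1-q)(2) ⇒ q = 1/3
P2 indiff ⇒ p·8+(1-p)·7 = p·9+(1-p)·0 ⇒ p(-1) = (1-p)(-7) ⇒ p = 7/8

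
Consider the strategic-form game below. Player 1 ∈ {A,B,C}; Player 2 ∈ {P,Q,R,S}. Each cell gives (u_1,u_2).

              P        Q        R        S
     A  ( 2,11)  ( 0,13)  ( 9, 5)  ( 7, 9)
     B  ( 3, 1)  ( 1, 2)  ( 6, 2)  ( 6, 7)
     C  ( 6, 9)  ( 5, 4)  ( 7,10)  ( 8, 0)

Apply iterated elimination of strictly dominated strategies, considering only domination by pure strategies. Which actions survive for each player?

P1 drop B (C beats it: P:6>3 Q:5>1 R:7>6 S:8>6)
P2 drop S (P beats it: A:11>9 C:9>0)
P1→{A,C} P2→{P,Q,R}

Remaining: P1:{A,C} P2:{P,Q,R}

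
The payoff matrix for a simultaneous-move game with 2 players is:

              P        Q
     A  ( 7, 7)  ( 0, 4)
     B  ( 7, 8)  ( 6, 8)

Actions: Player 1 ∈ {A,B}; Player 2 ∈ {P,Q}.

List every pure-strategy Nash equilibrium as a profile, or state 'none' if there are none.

NE set: (A,P), (B,P), (B,Q)

(A,P): NE
(A,Q): not NE [P1→B gives 6>0; P2→P gives 7>4]
(B,P): NE
(B,Q): NE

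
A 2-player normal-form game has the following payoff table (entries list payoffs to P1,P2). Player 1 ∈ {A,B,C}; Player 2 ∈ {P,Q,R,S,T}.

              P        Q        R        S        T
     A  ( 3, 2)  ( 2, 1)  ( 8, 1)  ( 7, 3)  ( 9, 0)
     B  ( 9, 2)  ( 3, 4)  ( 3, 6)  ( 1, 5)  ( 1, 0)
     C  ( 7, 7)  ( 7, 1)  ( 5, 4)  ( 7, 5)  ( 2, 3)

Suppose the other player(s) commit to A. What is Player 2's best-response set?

u_2(P vs A) = 2
u_2(Q vs A) = 1
u_2(R vs A) = 1
u_2(S vs A) = 3
u_2(T vs A) = 0
max payoff 3 at {S}

BR_2 = {S}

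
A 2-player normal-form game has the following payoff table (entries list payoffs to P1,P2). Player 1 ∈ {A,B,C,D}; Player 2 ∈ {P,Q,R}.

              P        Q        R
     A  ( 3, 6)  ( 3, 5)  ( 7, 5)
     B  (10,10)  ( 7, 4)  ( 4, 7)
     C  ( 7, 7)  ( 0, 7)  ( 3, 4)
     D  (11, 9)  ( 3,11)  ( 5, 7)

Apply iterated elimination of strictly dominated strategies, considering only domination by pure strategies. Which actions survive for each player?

P1 drop C (B beats it: P:10>7 Q:7>0 R:4>3)
P2 drop R (P beats it: A:6>5 B:10>7 D:9>7)
P1 drop A (B beats it: P:10>3 Q:7>3)
P1→{B,D} P2→{P,Q}

IESDS → P1:{B,D} P2:{P,Q}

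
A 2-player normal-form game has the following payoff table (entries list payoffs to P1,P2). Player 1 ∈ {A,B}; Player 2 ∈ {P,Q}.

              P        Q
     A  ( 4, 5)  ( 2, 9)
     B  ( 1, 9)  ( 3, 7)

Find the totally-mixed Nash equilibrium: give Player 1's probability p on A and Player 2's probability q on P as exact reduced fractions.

P1 mixes 1/3 on A; P2 mixes 1/4 on P

P1 indiff ⇒ q·4+(1-q)·2 = q·1+(1-q)·3 ⇒ q(3) = (1-q)(1) ⇒ q = 1/4
P2 indiff ⇒ p·5+(1-p)·9 = p·9+(1-p)·7 ⇒ p(-4) = (1-p)(-2) ⇒ p = 1/3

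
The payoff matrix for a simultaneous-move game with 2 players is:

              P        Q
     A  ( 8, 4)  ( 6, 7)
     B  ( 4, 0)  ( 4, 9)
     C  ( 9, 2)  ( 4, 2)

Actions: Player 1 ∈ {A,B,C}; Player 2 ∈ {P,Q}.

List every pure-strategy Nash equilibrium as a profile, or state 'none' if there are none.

(A,P): not NE [P1→C gives 9>8; P2→Q gives 7>4]
(A,Q): NE
(B,P): not NE [P1→C gives 9>4; P2→Q gives 9>0]
(B,Q): not NE [P1→A gives 6>4]
(C,P): NE
(C,Q): not NE [P1→A gives 6>4]

Nash profiles: (A,Q), (C,P)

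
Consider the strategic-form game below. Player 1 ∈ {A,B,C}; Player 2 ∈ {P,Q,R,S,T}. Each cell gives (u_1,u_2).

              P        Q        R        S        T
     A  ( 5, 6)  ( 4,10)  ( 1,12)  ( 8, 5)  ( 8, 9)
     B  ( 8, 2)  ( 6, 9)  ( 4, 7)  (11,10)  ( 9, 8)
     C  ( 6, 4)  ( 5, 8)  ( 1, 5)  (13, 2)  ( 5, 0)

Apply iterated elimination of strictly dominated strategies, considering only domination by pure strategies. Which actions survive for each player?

P1 drop A (B beats it: P:8>5 Q:6>4 R:4>1 S:11>8 T:9>8)
P2 drop P (Q beats it: B:9>2 C:8>4)
P2 drop R (Q beats it: B:9>7 C:8>5)
P2 drop T (Q beats it: B:9>8 C:8>0)
P1→{B,C} P2→{Q,S}

Remaining: P1:{B,C} P2:{Q,S}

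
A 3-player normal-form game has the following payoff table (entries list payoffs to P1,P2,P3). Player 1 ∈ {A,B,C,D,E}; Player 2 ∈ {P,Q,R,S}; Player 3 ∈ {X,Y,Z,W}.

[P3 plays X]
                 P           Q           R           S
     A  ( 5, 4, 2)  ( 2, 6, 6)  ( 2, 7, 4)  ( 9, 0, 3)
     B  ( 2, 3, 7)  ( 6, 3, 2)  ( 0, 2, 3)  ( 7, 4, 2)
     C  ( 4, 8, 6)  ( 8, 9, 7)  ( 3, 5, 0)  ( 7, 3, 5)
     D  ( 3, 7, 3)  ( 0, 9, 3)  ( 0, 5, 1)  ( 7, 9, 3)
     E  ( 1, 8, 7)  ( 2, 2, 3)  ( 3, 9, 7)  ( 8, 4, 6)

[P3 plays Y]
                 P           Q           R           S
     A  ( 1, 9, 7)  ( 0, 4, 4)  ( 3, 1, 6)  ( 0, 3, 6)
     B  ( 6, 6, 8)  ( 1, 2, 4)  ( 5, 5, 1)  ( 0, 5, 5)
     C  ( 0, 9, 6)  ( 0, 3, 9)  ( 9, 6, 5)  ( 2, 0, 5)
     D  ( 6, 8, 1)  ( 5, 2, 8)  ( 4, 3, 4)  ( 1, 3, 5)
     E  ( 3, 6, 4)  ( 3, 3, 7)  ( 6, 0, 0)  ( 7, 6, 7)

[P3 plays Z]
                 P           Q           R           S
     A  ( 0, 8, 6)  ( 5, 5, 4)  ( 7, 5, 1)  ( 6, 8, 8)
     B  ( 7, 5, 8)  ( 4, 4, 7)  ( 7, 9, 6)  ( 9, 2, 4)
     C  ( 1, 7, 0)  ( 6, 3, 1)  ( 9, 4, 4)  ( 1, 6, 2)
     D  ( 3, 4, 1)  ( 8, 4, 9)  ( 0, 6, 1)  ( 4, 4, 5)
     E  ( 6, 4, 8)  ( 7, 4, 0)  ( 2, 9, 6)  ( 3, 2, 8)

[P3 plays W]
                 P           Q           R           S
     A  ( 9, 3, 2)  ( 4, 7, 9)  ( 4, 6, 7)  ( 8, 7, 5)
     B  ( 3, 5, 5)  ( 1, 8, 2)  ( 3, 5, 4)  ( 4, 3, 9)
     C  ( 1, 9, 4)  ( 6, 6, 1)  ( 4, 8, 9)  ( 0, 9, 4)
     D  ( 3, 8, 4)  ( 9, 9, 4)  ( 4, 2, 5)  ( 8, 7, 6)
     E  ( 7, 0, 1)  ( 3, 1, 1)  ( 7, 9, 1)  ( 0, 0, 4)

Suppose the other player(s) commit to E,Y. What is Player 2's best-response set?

BR_2 = {P,S}

u_2(P vs E,Y) = 6
u_2(Q vs E,Y) = 3
u_2(R vs E,Y) = 0
u_2(S vs E,Y) = 6
max payoff 6 at {P,S}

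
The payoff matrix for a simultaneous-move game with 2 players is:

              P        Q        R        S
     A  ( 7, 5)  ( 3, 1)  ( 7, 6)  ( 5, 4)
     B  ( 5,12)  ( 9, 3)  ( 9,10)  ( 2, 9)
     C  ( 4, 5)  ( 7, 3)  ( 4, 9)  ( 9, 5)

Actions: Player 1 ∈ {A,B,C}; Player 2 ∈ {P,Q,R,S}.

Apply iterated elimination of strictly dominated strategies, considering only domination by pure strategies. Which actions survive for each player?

Remaining: P1:{A,B} P2:{P,R}

P2 drop Q (P beats it: A:5>1 B:12>3 C:5>3)
P2 drop S (R beats it: A:6>4 B:10>9 C:9>5)
P1 drop C (A beats it: P:7>4 R:7>4)
P1→{A,B} P2→{P,R}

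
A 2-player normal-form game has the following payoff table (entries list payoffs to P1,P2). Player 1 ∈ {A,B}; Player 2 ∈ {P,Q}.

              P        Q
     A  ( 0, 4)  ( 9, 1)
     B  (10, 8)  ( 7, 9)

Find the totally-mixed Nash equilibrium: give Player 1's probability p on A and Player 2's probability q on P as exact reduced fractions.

P1 mixes 1/4 on A; P2 mixes 1/6 on P

P1 indiff ⇒ q·0+(1-q)·9 = q·10+(1-q)·7 ⇒ q(-10) = (1-q)(-2) ⇒ q = 1/6
P2 indiff ⇒ p·4+(1-p)·8 = p·1+(1-p)·9 ⇒ p(3) = (1-p)(1) ⇒ p = 1/4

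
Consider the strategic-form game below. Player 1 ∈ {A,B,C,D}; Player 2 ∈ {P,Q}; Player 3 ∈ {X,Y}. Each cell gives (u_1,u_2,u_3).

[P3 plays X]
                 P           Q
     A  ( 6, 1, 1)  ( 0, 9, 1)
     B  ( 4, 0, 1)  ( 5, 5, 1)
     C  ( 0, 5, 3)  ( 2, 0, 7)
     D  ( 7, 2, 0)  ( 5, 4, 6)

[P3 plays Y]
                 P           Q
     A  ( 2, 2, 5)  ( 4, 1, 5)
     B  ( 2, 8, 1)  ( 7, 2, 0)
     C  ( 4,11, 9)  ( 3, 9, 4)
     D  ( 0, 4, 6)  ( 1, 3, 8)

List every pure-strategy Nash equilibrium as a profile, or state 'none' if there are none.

(A,P,X): not NE [P1→D gives 7>6; P2→Q gives 9>1; P3→Y gives 5>1]
(A,P,Y): not NE [P1→C gives 4>2]
(A,Q,X): not NE [P1→D gives 5>0; P3→Y gives 5>1]
(A,Q,Y): not NE [P1→B gives 7>4; P2→P gives 2>1]
(B,P,X): not NE [P1→D gives 7>4; P2→Q gives 5>0]
(B,P,Y): not NE [P1→C gives 4>2]
(B,Q,X): NE
(B,Q,Y): not NE [P2→P gives 8>2; P3→X gives 1>0]
(C,P,X): not NE [P1→D gives 7>0; P3→Y gives 9>3]
(C,P,Y): NE
(C,Q,X): not NE [P1→D gives 5>2; P2→P gives 5>0]
(C,Q,Y): not NE [P1→B gives 7>3; P2→P gives 11>9; P3→X gives 7>4]
(D,P,X): not NE [P2→Q gives 4>2; P3→Y gives 6>0]
(D,P,Y): not NE [P1→C gives 4>0]
(D,Q,X): not NE [P3→Y gives 8>6]
(D,Q,Y): not NE [P1→B gives 7>1; P2→P gives 4>3]

NE set: (B,Q,X), (C,P,Y)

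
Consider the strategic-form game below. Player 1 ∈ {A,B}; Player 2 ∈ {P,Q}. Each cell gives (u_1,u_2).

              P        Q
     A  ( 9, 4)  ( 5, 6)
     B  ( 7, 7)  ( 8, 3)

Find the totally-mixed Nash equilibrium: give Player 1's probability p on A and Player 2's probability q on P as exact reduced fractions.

P1 indiff ⇒ q·9+(1-q)·5 = q·7+(1-q)·8 ⇒ q(2) = (1-q)(3) ⇒ q = 3/5
P2 indiff ⇒ p·4+(1-p)·7 = p·6+(1-p)·3 ⇒ p(-2) = (1-p)(-4) ⇒ p = 2/3

p=2/3, q=3/5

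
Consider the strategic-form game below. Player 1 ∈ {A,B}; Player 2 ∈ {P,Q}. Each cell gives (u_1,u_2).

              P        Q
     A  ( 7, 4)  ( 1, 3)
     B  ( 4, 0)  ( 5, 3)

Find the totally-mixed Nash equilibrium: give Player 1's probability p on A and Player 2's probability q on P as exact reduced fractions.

p=3/4, q=4/7

P1 indiff ⇒ q·7+(1-q)·1 = q·4+(1-q)·5 ⇒ q(3) = (1-q)(4) ⇒ q = 4/7
P2 indiff ⇒ p·4+(1-p)·0 = p·3+(1-p)·3 ⇒ p(1) = (1-p)(3) ⇒ p = 3/4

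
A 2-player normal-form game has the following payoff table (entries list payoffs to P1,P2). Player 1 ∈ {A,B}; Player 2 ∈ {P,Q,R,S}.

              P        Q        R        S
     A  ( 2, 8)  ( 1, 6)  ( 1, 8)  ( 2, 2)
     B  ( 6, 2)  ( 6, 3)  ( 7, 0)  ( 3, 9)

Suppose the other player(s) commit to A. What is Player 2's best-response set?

u_2(P vs A) = 8
u_2(Q vs A) = 6
u_2(R vs A) = 8
u_2(S vs A) = 2
max payoff 8 at {P,R}

BR_2 = {P,R}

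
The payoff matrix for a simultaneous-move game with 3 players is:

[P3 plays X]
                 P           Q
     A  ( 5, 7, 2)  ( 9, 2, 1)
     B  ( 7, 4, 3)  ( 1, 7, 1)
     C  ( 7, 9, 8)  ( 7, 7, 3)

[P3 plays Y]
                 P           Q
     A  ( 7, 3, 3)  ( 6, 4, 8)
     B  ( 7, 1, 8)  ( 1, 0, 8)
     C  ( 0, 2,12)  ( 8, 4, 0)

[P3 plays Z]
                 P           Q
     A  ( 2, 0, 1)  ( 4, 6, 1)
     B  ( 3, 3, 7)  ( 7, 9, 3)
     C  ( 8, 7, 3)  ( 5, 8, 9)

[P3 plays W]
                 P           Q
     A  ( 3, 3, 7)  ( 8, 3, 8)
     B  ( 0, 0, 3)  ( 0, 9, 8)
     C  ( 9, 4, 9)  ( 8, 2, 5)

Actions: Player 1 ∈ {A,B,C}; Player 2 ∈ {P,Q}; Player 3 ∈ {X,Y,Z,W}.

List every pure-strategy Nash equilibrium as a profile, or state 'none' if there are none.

(A,P,X): not NE [P1→C gives 7>5; P3→W gives 7>2]
(A,P,Y): not NE [P2→Q gives 4>3; P3→W gives 7>3]
(A,P,Z): not NE [P1→C gives 8>2; P2→Q gives 6>0; P3→W gives 7>1]
(A,P,W): not NE [P1→C gives 9>3]
(A,Q,X): not NE [P2→P gives 7>2; P3→W gives 8>1]
(A,Q,Y): not NE [P1→C gives 8>6]
(A,Q,Z): not NE [P1→B gives 7>4; P3→W gives 8>1]
(A,Q,W): NE
(B,P,X): not NE [P2→Q gives 7>4; P3→Y gives 8>3]
(B,P,Y): NE
(B,P,Z): not NE [P1→C gives 8>3; P2→Q gives 9>3; P3→Y gives 8>7]
(B,P,W): not NE [P1→C gives 9>0; P2→Q gives 9>0; P3→Y gives 8>3]
(B,Q,X): not NE [P1→A gives 9>1; P3→W gives 8>1]
(B,Q,Y): not NE [P1→C gives 8>1; P2→P gives 1>0]
(B,Q,Z): not NE [P3→W gives 8>3]
(B,Q,W): not NE [P1→C gives 8>0]
(C,P,X): not NE [P3→Y gives 12>8]
(C,P,Y): not NE [P1→B gives 7>0; P2→Q gives 4>2]
(C,P,Z): not NE [P2→Q gives 8>7; P3→Y gives 12>3]
(C,P,W): not NE [P3→Y gives 12>9]
(C,Q,X): not NE [P1→A gives 9>7; P2→P gives 9>7; P3→Z gives 9>3]
(C,Q,Y): not NE [P3→Z gives 9>0]
(C,Q,Z): not NE [P1→B gives 7>5]
(C,Q,W): not NE [P2→P gives 4>2; P3→Z gives 9>5]

PSNE = {(A,Q,W), (B,P,Y)}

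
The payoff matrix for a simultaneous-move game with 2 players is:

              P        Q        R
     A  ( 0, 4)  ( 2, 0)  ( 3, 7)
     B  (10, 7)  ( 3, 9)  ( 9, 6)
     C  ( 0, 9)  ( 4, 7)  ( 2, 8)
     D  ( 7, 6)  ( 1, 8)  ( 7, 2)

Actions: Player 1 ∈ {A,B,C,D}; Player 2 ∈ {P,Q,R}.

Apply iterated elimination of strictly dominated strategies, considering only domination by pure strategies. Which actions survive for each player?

P1 drop A (B beats it: P:10>0 Q:3>2 R:9>3)
P1 drop D (B beats it: P:10>7 Q:3>1 R:9>7)
P2 drop R (P beats it: B:7>6 C:9>8)
P1→{B,C} P2→{P,Q}

Remaining: P1:{B,C} P2:{P,Q}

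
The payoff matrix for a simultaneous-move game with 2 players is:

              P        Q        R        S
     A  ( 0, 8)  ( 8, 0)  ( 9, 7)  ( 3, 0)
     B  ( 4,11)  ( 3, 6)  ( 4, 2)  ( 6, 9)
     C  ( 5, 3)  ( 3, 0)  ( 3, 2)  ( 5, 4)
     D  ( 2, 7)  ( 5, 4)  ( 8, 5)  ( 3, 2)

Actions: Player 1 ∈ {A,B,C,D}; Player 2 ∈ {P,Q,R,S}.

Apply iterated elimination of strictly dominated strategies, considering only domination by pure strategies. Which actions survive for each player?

P2 drop Q (P beats it: A:8>0 B:11>6 C:3>0 D:7>4)
P2 drop R (P beats it: A:8>7 B:11>2 C:3>2 D:7>5)
P1 drop A (B beats it: P:4>0 S:6>3)
P1 drop D (B beats it: P:4>2 S:6>3)
P1→{B,C} P2→{P,S}

Survivors P1:{B,C} P2:{P,S}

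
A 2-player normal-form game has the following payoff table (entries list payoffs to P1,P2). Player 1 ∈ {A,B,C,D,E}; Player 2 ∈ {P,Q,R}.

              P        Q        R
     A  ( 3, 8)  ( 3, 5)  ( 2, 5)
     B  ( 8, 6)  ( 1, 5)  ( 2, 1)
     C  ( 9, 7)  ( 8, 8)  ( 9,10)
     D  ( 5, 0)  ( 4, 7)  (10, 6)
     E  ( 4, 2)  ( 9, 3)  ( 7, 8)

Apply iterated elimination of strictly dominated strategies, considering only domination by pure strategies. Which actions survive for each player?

IESDS → P1:{C,D,E} P2:{Q,R}

P1 drop A (C beats it: P:9>3 Q:8>3 R:9>2)
P1 drop B (C beats it: P:9>8 Q:8>1 R:9>2)
P2 drop P (Q beats it: C:8>7 D:7>0 E:3>2)
P1→{C,D,E} P2→{Q,R}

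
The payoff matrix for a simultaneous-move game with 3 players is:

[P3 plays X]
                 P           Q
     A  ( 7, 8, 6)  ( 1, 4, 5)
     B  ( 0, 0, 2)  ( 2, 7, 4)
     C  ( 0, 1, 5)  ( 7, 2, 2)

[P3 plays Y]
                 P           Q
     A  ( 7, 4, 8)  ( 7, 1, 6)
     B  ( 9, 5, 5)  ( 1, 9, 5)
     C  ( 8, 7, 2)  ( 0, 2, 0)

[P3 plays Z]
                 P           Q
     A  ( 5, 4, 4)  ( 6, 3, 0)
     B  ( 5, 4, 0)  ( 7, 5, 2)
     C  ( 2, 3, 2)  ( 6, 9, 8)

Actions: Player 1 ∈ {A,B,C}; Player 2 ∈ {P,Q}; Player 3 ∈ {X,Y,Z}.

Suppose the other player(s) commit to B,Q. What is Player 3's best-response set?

argmax u_3 = {Y}

u_3(X vs B,Q) = 4
u_3(Y vs B,Q) = 5
u_3(Z vs B,Q) = 2
max payoff 5 at {Y}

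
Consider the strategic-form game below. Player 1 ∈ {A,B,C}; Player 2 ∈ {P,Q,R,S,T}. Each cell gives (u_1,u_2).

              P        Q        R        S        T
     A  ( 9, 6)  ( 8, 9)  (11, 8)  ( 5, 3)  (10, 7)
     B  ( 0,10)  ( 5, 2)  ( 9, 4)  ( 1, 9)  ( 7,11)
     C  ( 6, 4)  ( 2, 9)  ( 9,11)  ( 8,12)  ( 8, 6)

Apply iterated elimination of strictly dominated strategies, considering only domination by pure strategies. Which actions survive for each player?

P1 drop B (A beats it: P:9>0 Q:8>5 R:11>9 S:5>1 T:10>7)
P2 drop P (Q beats it: A:9>6 C:9>4)
P2 drop T (Q beats it: A:9>7 C:9>6)
P1→{A,C} P2→{Q,R,S}

IESDS → P1:{A,C} P2:{Q,R,S}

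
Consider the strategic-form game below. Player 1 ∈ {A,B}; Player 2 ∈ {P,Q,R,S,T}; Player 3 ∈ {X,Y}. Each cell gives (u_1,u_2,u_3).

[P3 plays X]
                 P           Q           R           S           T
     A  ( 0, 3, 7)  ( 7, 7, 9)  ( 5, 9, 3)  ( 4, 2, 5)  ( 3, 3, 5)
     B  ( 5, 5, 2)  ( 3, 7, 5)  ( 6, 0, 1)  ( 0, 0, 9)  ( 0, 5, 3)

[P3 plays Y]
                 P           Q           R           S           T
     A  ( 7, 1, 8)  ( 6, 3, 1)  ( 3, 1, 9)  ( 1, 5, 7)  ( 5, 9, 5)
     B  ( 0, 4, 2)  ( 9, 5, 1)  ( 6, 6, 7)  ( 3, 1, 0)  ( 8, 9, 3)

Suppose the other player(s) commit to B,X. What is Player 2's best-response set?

u_2(P vs B,X) = 5
u_2(Q vs B,X) = 7
u_2(R vs B,X) = 0
u_2(S vs B,X) = 0
u_2(T vs B,X) = 5
max payoff 7 at {Q}

BR_2 = {Q}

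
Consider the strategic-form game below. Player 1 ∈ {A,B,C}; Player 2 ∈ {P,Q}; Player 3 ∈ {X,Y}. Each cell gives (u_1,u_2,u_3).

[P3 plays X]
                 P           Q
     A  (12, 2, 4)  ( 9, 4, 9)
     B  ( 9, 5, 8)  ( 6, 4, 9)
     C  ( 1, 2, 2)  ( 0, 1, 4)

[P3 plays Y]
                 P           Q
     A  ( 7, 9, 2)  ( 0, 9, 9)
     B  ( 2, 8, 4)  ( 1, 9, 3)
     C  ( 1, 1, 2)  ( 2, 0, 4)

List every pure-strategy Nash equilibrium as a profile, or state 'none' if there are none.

PSNE = {(A,Q,X)}

(A,P,X): not NE [P2→Q gives 4>2]
(A,P,Y): not NE [P3→X gives 4>2]
(A,Q,X): NE
(A,Q,Y): not NE [P1→C gives 2>0]
(B,P,X): not NE [P1→A gives 12>9]
(B,P,Y): not NE [P1→A gives 7>2; P2→Q gives 9>8; P3→X gives 8>4]
(B,Q,X): not NE [P1→A gives 9>6; P2→P gives 5>4]
(B,Q,Y): not NE [P1→C gives 2>1; P3→X gives 9>3]
(C,P,X): not NE [P1→A gives 12>1]
(C,P,Y): not NE [P1→A gives 7>1]
(C,Q,X): not NE [P1→A gives 9>0; P2→P gives 2>1]
(C,Q,Y): not NE [P2→P gives 1>0]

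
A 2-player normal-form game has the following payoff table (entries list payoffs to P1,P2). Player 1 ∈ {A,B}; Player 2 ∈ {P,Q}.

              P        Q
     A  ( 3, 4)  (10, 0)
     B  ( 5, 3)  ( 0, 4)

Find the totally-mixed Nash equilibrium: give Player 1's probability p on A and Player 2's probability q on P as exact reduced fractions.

P1 indiff ⇒ q·3+(1-q)·10 = q·5+(1-q)·0 ⇒ q(-2) = (1-q)(-10) ⇒ q = 5/6
P2 indiff ⇒ p·4+(1-p)·3 = p·0+(1-p)·4 ⇒ p(4) = (1-p)(1) ⇒ p = 1/5

(p,q) = (1/5, 5/6)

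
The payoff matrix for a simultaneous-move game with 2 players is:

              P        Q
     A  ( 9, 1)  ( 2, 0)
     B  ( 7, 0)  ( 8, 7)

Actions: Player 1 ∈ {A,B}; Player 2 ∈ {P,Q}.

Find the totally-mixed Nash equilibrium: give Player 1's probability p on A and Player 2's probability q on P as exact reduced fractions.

P1 indiff ⇒ q·9+(1-q)·2 = q·7+(1-q)·8 ⇒ q(2) = (1-q)(6) ⇒ q = 3/4
P2 indiff ⇒ p·1+(1-p)·0 = p·0+(1-p)·7 ⇒ p(1) = (1-p)(7) ⇒ p = 7/8

p=7/8, q=3/4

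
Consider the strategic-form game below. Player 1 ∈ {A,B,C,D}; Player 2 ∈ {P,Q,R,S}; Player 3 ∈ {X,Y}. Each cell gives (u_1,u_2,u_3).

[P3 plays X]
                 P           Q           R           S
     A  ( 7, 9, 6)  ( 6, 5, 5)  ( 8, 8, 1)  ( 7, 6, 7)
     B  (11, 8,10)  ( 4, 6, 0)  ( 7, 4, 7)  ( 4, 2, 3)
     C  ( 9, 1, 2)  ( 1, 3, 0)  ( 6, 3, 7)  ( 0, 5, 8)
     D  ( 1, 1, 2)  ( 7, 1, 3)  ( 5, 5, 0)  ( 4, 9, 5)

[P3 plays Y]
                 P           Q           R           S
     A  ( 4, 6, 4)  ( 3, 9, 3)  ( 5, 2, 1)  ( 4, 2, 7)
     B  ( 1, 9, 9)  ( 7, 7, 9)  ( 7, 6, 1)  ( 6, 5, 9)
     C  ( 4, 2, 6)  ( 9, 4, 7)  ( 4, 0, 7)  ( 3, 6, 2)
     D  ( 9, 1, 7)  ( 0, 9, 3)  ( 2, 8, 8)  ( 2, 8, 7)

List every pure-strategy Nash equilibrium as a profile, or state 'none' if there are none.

(A,P,X): not NE [P1→B gives 11>7]
(A,P,Y): not NE [P1→D gives 9>4; P2→Q gives 9>6; P3→X gives 6>4]
(A,Q,X): not NE [P1→D gives 7>6; P2→P gives 9>5]
(A,Q,Y): not NE [P1→C gives 9>3; P3→X gives 5>3]
(A,R,X): not NE [P2→P gives 9>8]
(A,R,Y): not NE [P1→B gives 7>5; P2→Q gives 9>2]
(A,S,X): not NE [P2→P gives 9>6]
(A,S,Y): not NE [P1→B gives 6>4; P2→Q gives 9>2]
(B,P,X): NE
(B,P,Y): not NE [P1→D gives 9>1; P3→X gives 10>9]
(B,Q,X): not NE [P1→D gives 7>4; P2→P gives 8>6; P3→Y gives 9>0]
(B,Q,Y): not NE [P1→C gives 9>7; P2→P gives 9>7]
(B,R,X): not NE [P1→A gives 8>7; P2→P gives 8>4]
(B,R,Y): not NE [P2→P gives 9>6; P3→X gives 7>1]
(B,S,X): not NE [P1→A gives 7>4; P2→P gives 8>2; P3→Y gives 9>3]
(B,S,Y): not NE [P2→P gives 9>5]
(C,P,X): not NE [P1→B gives 11>9; P2→S gives 5>1; P3→Y gives 6>2]
(C,P,Y): not NE [P1→D gives 9>4; P2→S gives 6>2]
(C,Q,X): not NE [P1→D gives 7>1; P2→S gives 5>3; P3→Y gives 7>0]
(C,Q,Y): not NE [P2→S gives 6>4]
(C,R,X): not NE [P1→A gives 8>6; P2→S gives 5>3]
(C,R,Y): not NE [P1→B gives 7>4; P2→S gives 6>0]
(C,S,X): not NE [P1→A gives 7>0]
(C,S,Y): not NE [P1→B gives 6>3; P3→X gives 8>2]
(D,P,X): not NE [P1→B gives 11>1; P2→S gives 9>1; P3→Y gives 7>2]
(D,P,Y): not NE [P2→Q gives 9>1]
(D,Q,X): not NE [P2→S gives 9>1]
(D,Q,Y): not NE [P1→C gives 9>0]
(D,R,X): not NE [P1→A gives 8>5; P2→S gives 9>5; P3→Y gives 8>0]
(D,R,Y): not NE [P1→B gives 7>2; P2→Q gives 9>8]
(D,S,X): not NE [P1→A gives 7>4; P3→Y gives 7>5]
(D,S,Y): not NE [P1→B gives 6>2; P2→Q gives 9>8]

NE set: (B,P,X)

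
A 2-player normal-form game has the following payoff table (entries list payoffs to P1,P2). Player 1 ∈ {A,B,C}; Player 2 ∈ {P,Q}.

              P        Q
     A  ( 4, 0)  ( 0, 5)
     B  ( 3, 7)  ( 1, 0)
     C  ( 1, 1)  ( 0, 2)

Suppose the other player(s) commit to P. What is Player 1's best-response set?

u_1(A vs P) = 4
u_1(B vs P) = 3
u_1(C vs P) = 1
max payoff 4 at {A}

P1 best: {A}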